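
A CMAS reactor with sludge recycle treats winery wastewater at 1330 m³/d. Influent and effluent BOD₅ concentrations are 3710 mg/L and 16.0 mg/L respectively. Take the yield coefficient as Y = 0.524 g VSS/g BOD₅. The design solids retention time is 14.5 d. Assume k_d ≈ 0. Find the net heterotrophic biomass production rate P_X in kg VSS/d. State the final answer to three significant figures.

P_X ≈ 2570 kg VSS/d

Since k_d ≈ 0, Y_obs = Y = 0.524 g VSS/g BOD₅.
Substrate removed = Q·(S₀ − S) = 1330 m³/d × (3710 − 16.0) g/m³ = 4.91×10^6 g/d = 4913 kg/d.
Net biomass production P_X = Y_obs × Q·(S₀ − S) = 0.5240 × 4913 = 2574 kg VSS/d.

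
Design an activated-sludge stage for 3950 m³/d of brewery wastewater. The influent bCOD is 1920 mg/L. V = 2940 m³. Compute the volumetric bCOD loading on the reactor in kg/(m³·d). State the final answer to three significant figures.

Volumetric loading L_v = Q·S₀ / V = 3950 × 1920 g/m³ / 2940 m³ = 2580 g/(m³·d) = 2.580 kg bCOD/(m³·d).

L_v ≈ 2.58 kg bCOD/(m³·d)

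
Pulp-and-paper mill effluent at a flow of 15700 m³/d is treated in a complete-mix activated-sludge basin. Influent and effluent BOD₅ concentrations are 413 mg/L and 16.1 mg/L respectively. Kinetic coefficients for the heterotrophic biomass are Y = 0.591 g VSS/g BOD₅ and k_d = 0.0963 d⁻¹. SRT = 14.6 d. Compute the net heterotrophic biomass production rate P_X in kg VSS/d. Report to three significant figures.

P_X ≈ 1530 kg VSS/d

The observed yield is Y_obs = Y/(1 + k_d·θ_c) = 0.591 / (1 + 0.0963 × 14.6) = 0.591 / 2.406 = 0.2456 g VSS per g BOD₅ removed.
Mass of BOD₅ removed per day: Q(S₀ − S) = 15700 × 396.9 g/m³ = 6231 kg/d.
Biomass produced: P_X = Y_obs·Q·ΔS = 0.2456 × 6231 ≈ 1531 kg VSS/d.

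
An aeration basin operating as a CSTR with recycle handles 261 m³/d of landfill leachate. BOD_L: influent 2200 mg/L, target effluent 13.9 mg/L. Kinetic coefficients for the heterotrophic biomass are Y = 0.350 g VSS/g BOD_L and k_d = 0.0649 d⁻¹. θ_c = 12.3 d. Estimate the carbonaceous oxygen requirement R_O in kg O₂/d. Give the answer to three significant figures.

R_O ≈ 413 kg O₂/d

The observed yield is Y_obs = Y/(1 + k_d·θ_c) = 0.350 / (1 + 0.0649 × 12.3) = 0.350 / 1.798 = 0.1946 g VSS per g BOD_L removed.
Q·(S₀ − S) = 261 × (2200 − 13.9) × 10⁻³ = 570.6 kg/d removed.
P_X = Y_obs·Q·(S₀ − S) = 0.1946 × 570.6 = 111.1 kg VSS/d.
R_O = Q·(S₀ − S) − 1.42·P_X = 570.6 − 1.42 × 111.1 = 412.9 kg O₂/d.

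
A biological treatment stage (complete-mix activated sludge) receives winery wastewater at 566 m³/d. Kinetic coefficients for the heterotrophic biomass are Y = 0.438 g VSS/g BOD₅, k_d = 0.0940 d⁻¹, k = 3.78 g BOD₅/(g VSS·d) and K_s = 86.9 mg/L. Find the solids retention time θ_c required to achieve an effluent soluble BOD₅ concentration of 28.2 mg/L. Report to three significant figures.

θ_c ≈ 3.21 d

At the target effluent, Y k S/(K_s+S) = 0.438×3.78×28.2/115.1 = 0.4056 d⁻¹.
1/θ_c = 0.4056 − 0.0940 = 0.3116 d⁻¹, so θ_c = 3.209 d.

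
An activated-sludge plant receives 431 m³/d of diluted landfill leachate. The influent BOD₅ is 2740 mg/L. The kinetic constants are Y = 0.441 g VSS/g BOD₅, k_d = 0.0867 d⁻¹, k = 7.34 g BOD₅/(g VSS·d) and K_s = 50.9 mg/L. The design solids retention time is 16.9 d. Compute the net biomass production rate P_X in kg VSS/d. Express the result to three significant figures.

P_X ≈ 211 kg VSS/d

Effluent substrate depends only on kinetics and SRT: S = K_s(1 + k_d θ_c) / [θ_c(Yk − k_d) − 1] = 50.9 × (1 + 0.0867 × 16.9) / [16.9 × (0.441 × 7.34 − 0.0867) − 1] = 125.5 / 52.24 = 2.402 mg/L.
The observed yield is Y_obs = Y/(1 + k_d·θ_c) = 0.441 / (1 + 0.0867 × 16.9) = 0.441 / 2.465 = 0.1789 g VSS per g BOD₅ removed.
Q·(S₀ − S) = 431 × (2740 − 2.40) × 10⁻³ = 1180 kg/d removed.
P_X = Y_obs · Q(S₀ − S) = 0.1789 × 1180 = 211.1 kg VSS/d.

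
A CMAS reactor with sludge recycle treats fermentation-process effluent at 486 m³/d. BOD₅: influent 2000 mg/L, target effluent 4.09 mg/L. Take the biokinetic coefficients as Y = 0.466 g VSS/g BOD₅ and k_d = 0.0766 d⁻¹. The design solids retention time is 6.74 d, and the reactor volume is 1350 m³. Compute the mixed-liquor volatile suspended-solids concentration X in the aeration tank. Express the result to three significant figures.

X = Y·Q·ΔS·θ_c / [V·(1 + k_d θ_c)] = 0.466 × 486 × (2000 − 4.09) × 6.74 / [1350 × (1 + 0.0766 × 6.74)] = 1488 mg/L.

X ≈ 1490 mg/L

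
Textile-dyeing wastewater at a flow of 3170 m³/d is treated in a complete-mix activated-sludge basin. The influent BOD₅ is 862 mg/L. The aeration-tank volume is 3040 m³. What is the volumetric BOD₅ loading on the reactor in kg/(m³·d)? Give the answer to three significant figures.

L_v ≈ 0.899 kg BOD₅/(m³·d)

L_v = Q S₀ / V = 3170 × 862 × 10⁻³ / 3040 = 0.8989 kg/(m³·d).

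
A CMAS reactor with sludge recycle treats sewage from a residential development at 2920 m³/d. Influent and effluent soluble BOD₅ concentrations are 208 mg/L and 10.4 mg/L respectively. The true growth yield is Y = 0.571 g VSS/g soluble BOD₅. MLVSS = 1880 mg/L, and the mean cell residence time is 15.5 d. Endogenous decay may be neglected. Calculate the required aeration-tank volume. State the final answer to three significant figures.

V ≈ 2720 m³

V·X = Y·Q·ΔS·θ_c gives V = 0.571 × 2920 × (208 − 10.4) × 15.5 / 1880 = 2716 m³.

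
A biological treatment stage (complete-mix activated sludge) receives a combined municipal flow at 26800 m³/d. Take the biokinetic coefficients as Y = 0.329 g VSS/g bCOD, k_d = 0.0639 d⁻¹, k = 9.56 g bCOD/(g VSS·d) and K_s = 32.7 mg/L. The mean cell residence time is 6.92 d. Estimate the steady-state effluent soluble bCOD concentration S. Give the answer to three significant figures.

From the Monod/SRT balance for a CMAS, S = K_s·(1+k_d θ_c)/[θ_c·(Y k − k_d) − 1] = 32.7 × (1 + 0.0639 × 6.92) / [6.92 × (0.329 × 9.56 − 0.0639) − 1] = 47.16 / 20.32 = 2.321 mg/L.

S ≈ 2.32 mg/L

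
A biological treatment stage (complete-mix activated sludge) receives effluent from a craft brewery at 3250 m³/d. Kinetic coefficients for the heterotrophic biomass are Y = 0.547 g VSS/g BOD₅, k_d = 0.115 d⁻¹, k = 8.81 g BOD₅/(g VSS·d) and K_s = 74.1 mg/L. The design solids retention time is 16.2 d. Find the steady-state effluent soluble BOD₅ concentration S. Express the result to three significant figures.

S ≈ 2.82 mg/L

For a completely mixed reactor with recycle the Lawrence–McCarty relation gives S = K_s·(1 + k_d·θ_c) / [θ_c·(Y·k − k_d) − 1] = 74.1 × (1 + 0.115 × 16.2) / [16.2 × (0.547 × 8.81 − 0.115) − 1] = 212.1 / 75.21 = 2.821 mg/L.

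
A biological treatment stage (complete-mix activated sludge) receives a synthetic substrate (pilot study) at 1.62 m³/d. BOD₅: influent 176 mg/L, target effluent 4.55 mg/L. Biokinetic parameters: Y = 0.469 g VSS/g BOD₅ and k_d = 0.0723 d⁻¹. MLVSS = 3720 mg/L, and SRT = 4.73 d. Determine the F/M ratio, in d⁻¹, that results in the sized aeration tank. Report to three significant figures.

Rearranging the biomass balance for a CMAS with decay, V = Y·Q·ΔS·θ_c / [X·(1+k_d θ_c)] = 0.469 × 1.62 × (176 − 4.55) × 4.73 / [3720 × (1 + 0.0723 × 4.73)] = 6.16×10^2 / 4992 = 0.1234 m³.
F/M = Q·S₀ / (V·X) = 1.62 × 176 / (0.1234 × 3720) = 0.6210 g BOD₅·(g VSS·d)⁻¹.

F/M ≈ 0.621 d⁻¹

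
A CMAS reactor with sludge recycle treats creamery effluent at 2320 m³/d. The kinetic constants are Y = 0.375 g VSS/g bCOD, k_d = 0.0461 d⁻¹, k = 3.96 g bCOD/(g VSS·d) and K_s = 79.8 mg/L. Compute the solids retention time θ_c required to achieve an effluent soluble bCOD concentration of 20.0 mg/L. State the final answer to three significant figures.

θ_c ≈ 3.98 d

Specific growth rate at S = 20.0 mg/L: μ = YkS/(K_s+S) = 0.375·3.96·20.0/(79.8+20.0) = 0.2976 d⁻¹.
Then 1/θ_c = μ − k_d = 0.2976 − 0.0461 = 0.2515 d⁻¹, giving θ_c = 3.976 d.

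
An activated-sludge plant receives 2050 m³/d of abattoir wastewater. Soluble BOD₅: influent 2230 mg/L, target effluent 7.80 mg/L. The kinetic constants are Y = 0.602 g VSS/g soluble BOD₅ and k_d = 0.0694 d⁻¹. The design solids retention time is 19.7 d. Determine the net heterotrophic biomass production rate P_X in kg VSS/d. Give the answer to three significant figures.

Correct the yield for decay: Y_obs = Y/(1 + k_d θ_c) = 0.602 / (1 + 0.0694 × 19.7) = 0.602 / 2.367 = 0.2543.
Substrate removed = Q·(S₀ − S) = 2050 m³/d × (2230 − 7.80) g/m³ = 4.56×10^6 g/d = 4556 kg/d.
Net biomass production P_X = Y_obs × Q·(S₀ − S) = 0.2543 × 4556 = 1159 kg VSS/d.

P_X ≈ 1160 kg VSS/d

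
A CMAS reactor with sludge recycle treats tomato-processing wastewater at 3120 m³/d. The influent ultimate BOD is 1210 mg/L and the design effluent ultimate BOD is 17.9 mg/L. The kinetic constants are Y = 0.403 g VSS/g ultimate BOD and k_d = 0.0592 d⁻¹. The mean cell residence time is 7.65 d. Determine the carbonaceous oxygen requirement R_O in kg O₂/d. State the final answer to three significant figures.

The observed yield is Y_obs = Y/(1 + k_d·θ_c) = 0.403 / (1 + 0.0592 × 7.65) = 0.403 / 1.453 = 0.2774 g VSS per g ultimate BOD removed.
Mass of ultimate BOD removed per day: Q(S₀ − S) = 3120 × 1192 g/m³ = 3719 kg/d.
Net sludge production P_X = 0.2774 × 3719 = 1032 kg VSS/d.
R_O = Q·ΔS − 1.42 P_X = 3719 − 1465 = 2254 kg O₂/d.

R_O ≈ 2250 kg O₂/d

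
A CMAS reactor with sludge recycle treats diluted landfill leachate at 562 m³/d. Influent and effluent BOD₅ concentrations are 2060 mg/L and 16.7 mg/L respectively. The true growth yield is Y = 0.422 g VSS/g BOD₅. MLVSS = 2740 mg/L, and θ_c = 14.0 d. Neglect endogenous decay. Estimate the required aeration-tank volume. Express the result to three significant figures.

V ≈ 2480 m³

V·X = Y·Q·ΔS·θ_c gives V = 0.422 × 562 × (2060 − 16.7) × 14.0 / 2740 = 2476 m³.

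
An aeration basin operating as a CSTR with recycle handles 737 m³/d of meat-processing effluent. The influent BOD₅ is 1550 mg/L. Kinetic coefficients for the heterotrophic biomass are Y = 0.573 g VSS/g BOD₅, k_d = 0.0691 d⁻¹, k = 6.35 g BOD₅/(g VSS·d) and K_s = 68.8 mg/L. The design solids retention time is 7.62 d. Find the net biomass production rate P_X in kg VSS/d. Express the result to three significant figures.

Effluent substrate depends only on kinetics and SRT: S = K_s(1 + k_d θ_c) / [θ_c(Yk − k_d) − 1] = 68.8 × (1 + 0.0691 × 7.62) / [7.62 × (0.573 × 6.35 − 0.0691) − 1] = 105.0 / 26.20 = 4.009 mg/L.
Y_obs = Y / (1 + k_d θ_c) = 0.573 / (1 + 0.0691 × 7.62) = 0.573 / 1.527 = 0.3754.
Q·(S₀ − S) = 737 × (1550 − 4.01) × 10⁻³ = 1139 kg/d removed.
Net biomass production P_X = Y_obs × Q·(S₀ − S) = 0.3754 × 1139 = 427.7 kg VSS/d.

P_X ≈ 428 kg VSS/d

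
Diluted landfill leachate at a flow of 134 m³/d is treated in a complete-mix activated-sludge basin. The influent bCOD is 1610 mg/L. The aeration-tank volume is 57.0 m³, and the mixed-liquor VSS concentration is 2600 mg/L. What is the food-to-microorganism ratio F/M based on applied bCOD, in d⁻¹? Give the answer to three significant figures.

Food-to-microorganism ratio F/M = Q S₀ / (V X) = 134 × 1610 / (57.00 × 2600) = 1.456 d⁻¹.

F/M ≈ 1.46 d⁻¹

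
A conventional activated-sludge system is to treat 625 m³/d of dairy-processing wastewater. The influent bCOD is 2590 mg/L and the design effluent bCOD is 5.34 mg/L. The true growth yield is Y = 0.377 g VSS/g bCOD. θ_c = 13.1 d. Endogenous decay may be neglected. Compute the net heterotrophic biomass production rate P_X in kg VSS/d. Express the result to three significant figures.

With endogenous decay neglected, the observed yield equals the true yield: Y_obs = Y = 0.377 g VSS/g bCOD.
Substrate removed = Q·(S₀ − S) = 625 m³/d × (2590 − 5.34) g/m³ = 1.62×10^6 g/d = 1615 kg/d.
So the net sludge growth is P_X = 0.3770 × 1615 = 609.0 kg VSS/d.

P_X ≈ 609 kg VSS/d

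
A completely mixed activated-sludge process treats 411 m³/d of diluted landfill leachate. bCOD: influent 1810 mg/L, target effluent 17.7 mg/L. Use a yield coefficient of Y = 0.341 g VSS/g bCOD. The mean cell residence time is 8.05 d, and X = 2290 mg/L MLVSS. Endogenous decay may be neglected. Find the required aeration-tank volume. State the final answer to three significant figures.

Biomass mass balance (decay neglected): V·X = Y·Q·(S₀ − S)·θ_c, so V = 0.341 × 411 × (1810 − 17.7) × 8.05 / 2290 = 883.0 m³.

V ≈ 883 m³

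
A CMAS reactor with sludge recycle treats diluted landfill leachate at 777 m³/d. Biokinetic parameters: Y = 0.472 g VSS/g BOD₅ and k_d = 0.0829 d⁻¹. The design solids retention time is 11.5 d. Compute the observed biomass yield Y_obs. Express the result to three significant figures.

Y_obs ≈ 0.242 g VSS/g BOD₅

Observed yield with endogenous decay: Y_obs = Y / (1 + k_d·θ_c) = 0.472 / (1 + 0.0829 × 11.5) = 0.472 / 1.953 = 0.2416 g VSS/g BOD₅.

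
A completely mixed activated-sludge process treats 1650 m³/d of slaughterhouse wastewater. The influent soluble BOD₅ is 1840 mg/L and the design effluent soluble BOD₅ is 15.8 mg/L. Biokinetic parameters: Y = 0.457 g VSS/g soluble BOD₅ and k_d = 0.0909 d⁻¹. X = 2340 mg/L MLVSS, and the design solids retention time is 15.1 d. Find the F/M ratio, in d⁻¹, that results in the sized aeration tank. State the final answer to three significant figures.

F/M ≈ 0.347 d⁻¹

Steady-state biomass mass balance: V·X·(1 + k_d·θ_c) = Y·Q·(S₀ − S)·θ_c, so V = 0.457 × 1650 × (1840 − 15.8) × 15.1 / [2340 × (1 + 0.0909 × 15.1)] = 2.08×10^7 / 5552 = 3741 m³.
Food-to-microorganism ratio F/M = Q S₀ / (V X) = 1650 × 1840 / (3741 × 2340) = 0.3468 d⁻¹.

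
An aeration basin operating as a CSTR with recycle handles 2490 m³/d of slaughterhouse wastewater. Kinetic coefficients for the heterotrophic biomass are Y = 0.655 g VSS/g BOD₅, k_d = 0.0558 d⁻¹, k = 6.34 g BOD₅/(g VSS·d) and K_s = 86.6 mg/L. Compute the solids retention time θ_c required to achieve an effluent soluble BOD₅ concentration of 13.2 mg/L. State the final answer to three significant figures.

At the target effluent, Y k S/(K_s+S) = 0.655×6.34×13.2/99.80 = 0.5493 d⁻¹.
θ_c = 1/(μ − k_d) = 1/(0.5493 − 0.0558) = 1/0.4935 = 2.027 d.

θ_c ≈ 2.03 d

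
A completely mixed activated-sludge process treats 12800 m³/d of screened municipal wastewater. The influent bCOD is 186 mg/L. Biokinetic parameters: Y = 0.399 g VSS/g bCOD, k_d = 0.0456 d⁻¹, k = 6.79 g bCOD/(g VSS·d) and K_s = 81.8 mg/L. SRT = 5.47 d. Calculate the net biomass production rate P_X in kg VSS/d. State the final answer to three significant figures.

Effluent substrate depends only on kinetics and SRT: S = K_s(1 + k_d θ_c) / [θ_c(Yk − k_d) − 1] = 81.8 × (1 + 0.0456 × 5.47) / [5.47 × (0.399 × 6.79 − 0.0456) − 1] = 102.2 / 13.57 = 7.532 mg/L.
Observed yield with endogenous decay: Y_obs = Y / (1 + k_d·θ_c) = 0.399 / (1 + 0.0456 × 5.47) = 0.399 / 1.249 = 0.3193 g VSS/g bCOD.
Mass of bCOD removed per day: Q(S₀ − S) = 12800 × 178.5 g/m³ = 2284 kg/d.
Biomass produced: P_X = Y_obs·Q·ΔS = 0.3193 × 2284 ≈ 729.5 kg VSS/d.

P_X ≈ 730 kg VSS/d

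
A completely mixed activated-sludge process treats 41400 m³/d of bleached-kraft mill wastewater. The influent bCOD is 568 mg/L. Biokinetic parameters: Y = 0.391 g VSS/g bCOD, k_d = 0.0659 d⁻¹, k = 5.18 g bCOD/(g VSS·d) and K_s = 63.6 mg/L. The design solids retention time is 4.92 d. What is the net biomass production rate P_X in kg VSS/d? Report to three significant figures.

P_X ≈ 6820 kg VSS/d

From the Monod/SRT balance for a CMAS, S = K_s·(1+k_d θ_c)/[θ_c·(Y k − k_d) − 1] = 63.6 × (1 + 0.0659 × 4.92) / [4.92 × (0.391 × 5.18 − 0.0659) − 1] = 84.22 / 8.641 = 9.747 mg/L.
Observed yield with endogenous decay: Y_obs = Y / (1 + k_d·θ_c) = 0.391 / (1 + 0.0659 × 4.92) = 0.391 / 1.324 = 0.2953 g VSS/g bCOD.
Mass of bCOD removed per day: Q(S₀ − S) = 41400 × 558.2 g/m³ = 23112 kg/d.
Biomass produced: P_X = Y_obs·Q·ΔS = 0.2953 × 23112 ≈ 6824 kg VSS/d.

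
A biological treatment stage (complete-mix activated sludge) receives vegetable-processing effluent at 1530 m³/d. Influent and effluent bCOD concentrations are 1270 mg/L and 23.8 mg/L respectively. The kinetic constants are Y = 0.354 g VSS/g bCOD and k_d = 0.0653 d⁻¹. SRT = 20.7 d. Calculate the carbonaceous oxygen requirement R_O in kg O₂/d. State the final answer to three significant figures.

R_O ≈ 1500 kg O₂/d

Correct the yield for decay: Y_obs = Y/(1 + k_d θ_c) = 0.354 / (1 + 0.0653 × 20.7) = 0.354 / 2.352 = 0.1505.
Substrate removed = Q·(S₀ − S) = 1530 m³/d × (1270 − 23.8) g/m³ = 1.91×10^6 g/d = 1907 kg/d.
Biomass synthesised: P_X = Y_obs × 1907 = 287.0 kg VSS/d.
Carbonaceous O₂ demand = substrate oxidised − cell-mass equivalent = 1907 − 1.42 × 287.0 = 1499 kg O₂/d.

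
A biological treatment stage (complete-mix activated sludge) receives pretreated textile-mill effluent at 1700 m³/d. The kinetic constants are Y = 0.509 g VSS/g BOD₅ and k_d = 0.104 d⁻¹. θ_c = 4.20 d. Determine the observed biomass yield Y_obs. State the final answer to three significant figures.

Y_obs ≈ 0.354 g VSS/g BOD₅

Correct the yield for decay: Y_obs = Y/(1 + k_d θ_c) = 0.509 / (1 + 0.104 × 4.20) = 0.509 / 1.437 = 0.3543.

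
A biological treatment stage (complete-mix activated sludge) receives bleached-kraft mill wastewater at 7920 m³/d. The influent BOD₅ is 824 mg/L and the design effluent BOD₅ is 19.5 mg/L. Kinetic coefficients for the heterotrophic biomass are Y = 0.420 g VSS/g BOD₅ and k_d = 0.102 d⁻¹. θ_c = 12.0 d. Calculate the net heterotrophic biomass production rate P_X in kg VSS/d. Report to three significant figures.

P_X ≈ 1200 kg VSS/d

Correct the yield for decay: Y_obs = Y/(1 + k_d θ_c) = 0.420 / (1 + 0.102 × 12.0) = 0.420 / 2.224 = 0.1888.
ΔS = 824 − 19.5 = 804.5 mg/L, so the substrate removal rate is 7920 × 804.5/1000 = 6372 kg BOD₅/d.
So the net sludge growth is P_X = 0.1888 × 6372 = 1203 kg VSS/d.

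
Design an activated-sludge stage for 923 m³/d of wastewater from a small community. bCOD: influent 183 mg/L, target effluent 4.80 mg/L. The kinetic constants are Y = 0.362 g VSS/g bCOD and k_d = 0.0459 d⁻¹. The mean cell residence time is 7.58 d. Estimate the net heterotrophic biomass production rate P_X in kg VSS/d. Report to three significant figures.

Observed yield with endogenous decay: Y_obs = Y / (1 + k_d·θ_c) = 0.362 / (1 + 0.0459 × 7.58) = 0.362 / 1.348 = 0.2686 g VSS/g bCOD.
Mass of bCOD removed per day: Q(S₀ − S) = 923 × 178.2 g/m³ = 164.5 kg/d.
So the net sludge growth is P_X = 0.2686 × 164.5 = 44.17 kg VSS/d.

P_X ≈ 44.2 kg VSS/d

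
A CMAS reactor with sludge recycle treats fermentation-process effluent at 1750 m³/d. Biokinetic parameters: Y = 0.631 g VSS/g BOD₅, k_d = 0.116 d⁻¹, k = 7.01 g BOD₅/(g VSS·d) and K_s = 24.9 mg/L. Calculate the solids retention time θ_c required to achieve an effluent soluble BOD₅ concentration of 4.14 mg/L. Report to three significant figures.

θ_c ≈ 1.94 d

Specific growth rate at S = 4.14 mg/L: μ = YkS/(K_s+S) = 0.631·7.01·4.14/(24.9+4.14) = 0.6306 d⁻¹.
θ_c = 1/(μ − k_d) = 1/(0.6306 − 0.116) = 1/0.5146 = 1.943 d.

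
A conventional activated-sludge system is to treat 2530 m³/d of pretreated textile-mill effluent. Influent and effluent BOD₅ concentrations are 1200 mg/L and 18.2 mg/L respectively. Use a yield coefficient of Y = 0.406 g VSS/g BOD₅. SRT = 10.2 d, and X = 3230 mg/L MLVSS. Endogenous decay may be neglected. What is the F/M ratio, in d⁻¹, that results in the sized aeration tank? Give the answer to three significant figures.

F/M ≈ 0.245 d⁻¹

With k_d = 0 the design equation reduces to V = Y Q (S₀−S) θ_c / X = 0.406 × 2530 × (1200 − 18.2) × 10.2 / 3230 = 3833 m³.
Food-to-microorganism ratio F/M = Q S₀ / (V X) = 2530 × 1200 / (3833 × 3230) = 0.2452 d⁻¹.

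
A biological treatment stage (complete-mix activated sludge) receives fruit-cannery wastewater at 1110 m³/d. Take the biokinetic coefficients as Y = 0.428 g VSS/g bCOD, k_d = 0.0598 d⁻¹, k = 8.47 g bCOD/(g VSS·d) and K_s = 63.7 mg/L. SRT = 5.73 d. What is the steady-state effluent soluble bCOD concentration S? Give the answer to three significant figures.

S ≈ 4.40 mg/L

Effluent substrate depends only on kinetics and SRT: S = K_s(1 + k_d θ_c) / [θ_c(Yk − k_d) − 1] = 63.7 × (1 + 0.0598 × 5.73) / [5.73 × (0.428 × 8.47 − 0.0598) − 1] = 85.53 / 19.43 = 4.402 mg/L.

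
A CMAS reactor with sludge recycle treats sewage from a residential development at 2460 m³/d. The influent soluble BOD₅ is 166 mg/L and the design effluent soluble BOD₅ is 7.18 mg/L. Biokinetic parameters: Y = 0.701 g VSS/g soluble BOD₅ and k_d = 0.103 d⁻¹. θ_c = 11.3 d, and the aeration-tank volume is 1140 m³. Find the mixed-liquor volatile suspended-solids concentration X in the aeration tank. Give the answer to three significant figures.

X ≈ 1250 mg/L

From V·X·(1 + k_d·θ_c) = Y·Q·(S₀ − S)·θ_c: X = 0.701 × 2460 × (166 − 7.18) × 11.3 / [1140 × (1 + 0.103 × 11.3)] = 1255 mg/L.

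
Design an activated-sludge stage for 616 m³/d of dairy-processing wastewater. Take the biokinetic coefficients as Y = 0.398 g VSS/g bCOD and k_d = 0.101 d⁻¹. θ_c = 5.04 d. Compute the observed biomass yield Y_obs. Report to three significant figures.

Y_obs ≈ 0.264 g VSS/g bCOD

Y_obs = Y / (1 + k_d θ_c) = 0.398 / (1 + 0.101 × 5.04) = 0.398 / 1.509 = 0.2637.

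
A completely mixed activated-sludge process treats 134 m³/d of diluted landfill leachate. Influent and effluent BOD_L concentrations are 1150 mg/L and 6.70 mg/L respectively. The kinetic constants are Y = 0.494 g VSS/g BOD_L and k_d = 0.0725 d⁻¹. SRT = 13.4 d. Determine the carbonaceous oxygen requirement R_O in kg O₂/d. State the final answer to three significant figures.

R_O ≈ 98.7 kg O₂/d

Y_obs = Y / (1 + k_d θ_c) = 0.494 / (1 + 0.0725 × 13.4) = 0.494 / 1.971 = 0.2506.
Mass of BOD_L removed per day: Q(S₀ − S) = 134 × 1143 g/m³ = 153.2 kg/d.
Biomass synthesised: P_X = Y_obs × 153.2 = 38.39 kg VSS/d.
Carbonaceous O₂ demand = substrate oxidised − cell-mass equivalent = 153.2 − 1.42 × 38.39 = 98.69 kg O₂/d.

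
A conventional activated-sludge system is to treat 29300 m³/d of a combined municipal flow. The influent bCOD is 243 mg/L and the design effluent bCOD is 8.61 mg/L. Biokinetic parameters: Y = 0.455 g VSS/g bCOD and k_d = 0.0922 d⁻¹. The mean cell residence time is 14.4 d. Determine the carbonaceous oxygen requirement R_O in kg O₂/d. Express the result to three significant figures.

The observed yield is Y_obs = Y/(1 + k_d·θ_c) = 0.455 / (1 + 0.0922 × 14.4) = 0.455 / 2.328 = 0.1955 g VSS per g bCOD removed.
Mass of bCOD removed per day: Q(S₀ − S) = 29300 × 234.4 g/m³ = 6868 kg/d.
P_X = Y_obs·Q·(S₀ − S) = 0.1955 × 6868 = 1342 kg VSS/d.
R_O = Q·ΔS − 1.42 P_X = 6868 − 1906 = 4961 kg O₂/d.

R_O ≈ 4960 kg O₂/d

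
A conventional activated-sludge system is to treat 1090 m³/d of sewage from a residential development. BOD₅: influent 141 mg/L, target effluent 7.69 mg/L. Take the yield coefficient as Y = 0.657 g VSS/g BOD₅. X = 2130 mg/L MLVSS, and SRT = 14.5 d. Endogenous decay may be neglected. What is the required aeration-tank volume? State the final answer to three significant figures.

V·X = Y·Q·ΔS·θ_c gives V = 0.657 × 1090 × (141 − 7.69) × 14.5 / 2130 = 649.9 m³.

V ≈ 650 m³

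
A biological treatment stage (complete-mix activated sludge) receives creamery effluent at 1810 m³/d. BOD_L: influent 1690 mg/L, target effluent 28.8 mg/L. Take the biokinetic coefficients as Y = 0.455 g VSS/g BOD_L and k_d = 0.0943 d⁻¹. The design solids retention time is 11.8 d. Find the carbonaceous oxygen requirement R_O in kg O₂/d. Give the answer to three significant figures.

Observed yield with endogenous decay: Y_obs = Y / (1 + k_d·θ_c) = 0.455 / (1 + 0.0943 × 11.8) = 0.455 / 2.113 = 0.2154 g VSS/g BOD_L.
ΔS = 1690 − 28.8 = 1661 mg/L, so the substrate removal rate is 1810 × 1661/1000 = 3007 kg BOD_L/d.
Net sludge production P_X = 0.2154 × 3007 = 647.5 kg VSS/d.
R_O = Q·ΔS − 1.42 P_X = 3007 − 919.5 = 2087 kg O₂/d.

R_O ≈ 2090 kg O₂/d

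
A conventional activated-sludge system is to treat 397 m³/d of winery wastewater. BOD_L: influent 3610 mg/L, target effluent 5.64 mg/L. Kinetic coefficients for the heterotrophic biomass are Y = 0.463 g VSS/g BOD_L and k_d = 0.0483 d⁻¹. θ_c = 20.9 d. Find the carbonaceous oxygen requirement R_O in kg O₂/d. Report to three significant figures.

The observed yield is Y_obs = Y/(1 + k_d·θ_c) = 0.463 / (1 + 0.0483 × 20.9) = 0.463 / 2.009 = 0.2304 g VSS per g BOD_L removed.
Q·(S₀ − S) = 397 × (3610 − 5.64) × 10⁻³ = 1431 kg/d removed.
P_X = Y_obs·Q·(S₀ − S) = 0.2304 × 1431 = 329.7 kg VSS/d.
R_O = Q·ΔS − 1.42 P_X = 1431 − 468.2 = 962.8 kg O₂/d.

R_O ≈ 963 kg O₂/d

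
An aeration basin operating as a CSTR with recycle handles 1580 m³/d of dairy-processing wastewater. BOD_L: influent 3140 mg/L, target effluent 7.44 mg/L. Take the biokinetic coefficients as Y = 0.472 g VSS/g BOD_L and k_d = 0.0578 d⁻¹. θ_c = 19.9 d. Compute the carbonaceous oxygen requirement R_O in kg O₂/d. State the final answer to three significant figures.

R_O ≈ 3410 kg O₂/d

Observed yield with endogenous decay: Y_obs = Y / (1 + k_d·θ_c) = 0.472 / (1 + 0.0578 × 19.9) = 0.472 / 2.150 = 0.2195 g VSS/g BOD_L.
Mass of BOD_L removed per day: Q(S₀ − S) = 1580 × 3133 g/m³ = 4949 kg/d.
Net sludge production P_X = 0.2195 × 4949 = 1086 kg VSS/d.
Carbonaceous O₂ demand = substrate oxidised − cell-mass equivalent = 4949 − 1.42 × 1086 = 3407 kg O₂/d.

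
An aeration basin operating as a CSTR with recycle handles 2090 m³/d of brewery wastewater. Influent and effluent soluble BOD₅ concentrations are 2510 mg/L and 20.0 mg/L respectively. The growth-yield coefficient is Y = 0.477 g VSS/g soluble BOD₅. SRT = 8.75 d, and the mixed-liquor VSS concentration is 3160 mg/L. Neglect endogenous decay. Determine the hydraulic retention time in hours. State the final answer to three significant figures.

τ ≈ 78.9 h

With k_d = 0 the design equation reduces to V = Y Q (S₀−S) θ_c / X = 0.477 × 2090 × (2510 − 20.0) × 8.75 / 3160 = 6874 m³.
Hydraulic retention time τ = V/Q = 6874 / 2090 = 3.289 d = 78.93 h.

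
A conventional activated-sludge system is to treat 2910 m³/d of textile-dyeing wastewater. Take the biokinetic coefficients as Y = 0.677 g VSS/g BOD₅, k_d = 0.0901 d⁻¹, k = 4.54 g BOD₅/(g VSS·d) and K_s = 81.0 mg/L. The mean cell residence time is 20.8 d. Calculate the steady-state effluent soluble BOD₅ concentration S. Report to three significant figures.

S ≈ 3.81 mg/L

Effluent substrate depends only on kinetics and SRT: S = K_s(1 + k_d θ_c) / [θ_c(Yk − k_d) − 1] = 81.0 × (1 + 0.0901 × 20.8) / [20.8 × (0.677 × 4.54 − 0.0901) − 1] = 232.8 / 61.06 = 3.813 mg/L.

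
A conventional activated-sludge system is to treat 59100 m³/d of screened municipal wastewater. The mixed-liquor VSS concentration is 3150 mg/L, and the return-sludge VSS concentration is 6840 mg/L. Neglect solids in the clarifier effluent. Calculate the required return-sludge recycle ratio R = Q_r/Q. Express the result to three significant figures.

Mass balance around the secondary clarifier (neglecting effluent solids): R = X / (X_r − X) = 3150 / (6840 − 3150) = 0.8537.

R ≈ 0.854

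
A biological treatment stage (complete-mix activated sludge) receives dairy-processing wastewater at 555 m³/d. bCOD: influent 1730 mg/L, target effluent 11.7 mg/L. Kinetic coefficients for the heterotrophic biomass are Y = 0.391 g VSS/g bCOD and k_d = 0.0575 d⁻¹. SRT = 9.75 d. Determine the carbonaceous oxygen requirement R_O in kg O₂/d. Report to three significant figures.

The observed yield is Y_obs = Y/(1 + k_d·θ_c) = 0.391 / (1 + 0.0575 × 9.75) = 0.391 / 1.561 = 0.2505 g VSS per g bCOD removed.
ΔS = 1730 − 11.7 = 1718 mg/L, so the substrate removal rate is 555 × 1718/1000 = 953.7 kg bCOD/d.
Biomass synthesised: P_X = Y_obs × 953.7 = 238.9 kg VSS/d.
R_O = Q·ΔS − 1.42 P_X = 953.7 − 339.3 = 614.4 kg O₂/d.

R_O ≈ 614 kg O₂/d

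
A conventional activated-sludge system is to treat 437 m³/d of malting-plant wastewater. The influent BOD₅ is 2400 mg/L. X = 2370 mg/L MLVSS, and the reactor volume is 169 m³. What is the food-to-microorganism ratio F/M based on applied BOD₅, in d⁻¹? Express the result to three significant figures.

F/M = applied load / biomass = Q·S₀/(V·X) = 437 × 2400 / (169.0 × 2370) = 2.619 d⁻¹.

F/M ≈ 2.62 d⁻¹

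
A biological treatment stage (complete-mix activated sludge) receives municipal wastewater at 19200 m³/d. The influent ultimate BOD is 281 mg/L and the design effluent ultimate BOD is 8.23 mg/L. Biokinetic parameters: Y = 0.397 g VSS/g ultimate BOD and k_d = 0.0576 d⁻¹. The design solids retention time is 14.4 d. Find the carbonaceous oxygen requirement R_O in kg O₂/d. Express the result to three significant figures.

R_O ≈ 3620 kg O₂/d

Observed yield with endogenous decay: Y_obs = Y / (1 + k_d·θ_c) = 0.397 / (1 + 0.0576 × 14.4) = 0.397 / 1.829 = 0.2170 g VSS/g ultimate BOD.
Substrate removed = Q·(S₀ − S) = 19200 m³/d × (281 − 8.23) g/m³ = 5.24×10^6 g/d = 5237 kg/d.
P_X = Y_obs·Q·(S₀ − S) = 0.2170 × 5237 = 1137 kg VSS/d.
R_O = Q·(S₀ − S) − 1.42·P_X = 5237 − 1.42 × 1137 = 3623 kg O₂/d.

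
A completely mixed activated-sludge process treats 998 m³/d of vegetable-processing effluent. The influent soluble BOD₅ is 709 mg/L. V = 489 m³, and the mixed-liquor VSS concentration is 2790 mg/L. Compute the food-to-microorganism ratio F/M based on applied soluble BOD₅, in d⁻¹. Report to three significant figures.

F/M ≈ 0.519 d⁻¹

F/M = Q·S₀ / (V·X) = 998 × 709 / (489.0 × 2790) = 0.5186 g soluble BOD₅·(g VSS·d)⁻¹.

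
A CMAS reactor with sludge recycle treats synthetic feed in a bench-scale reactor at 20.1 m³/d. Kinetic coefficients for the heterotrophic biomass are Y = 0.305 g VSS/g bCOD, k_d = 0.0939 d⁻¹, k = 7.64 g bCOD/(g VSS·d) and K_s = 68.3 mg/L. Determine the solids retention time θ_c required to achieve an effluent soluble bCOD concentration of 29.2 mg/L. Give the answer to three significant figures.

At the target effluent, Y k S/(K_s+S) = 0.305×7.64×29.2/97.50 = 0.6979 d⁻¹.
1/θ_c = 0.6979 − 0.0939 = 0.6040 d⁻¹, so θ_c = 1.656 d.

θ_c ≈ 1.66 d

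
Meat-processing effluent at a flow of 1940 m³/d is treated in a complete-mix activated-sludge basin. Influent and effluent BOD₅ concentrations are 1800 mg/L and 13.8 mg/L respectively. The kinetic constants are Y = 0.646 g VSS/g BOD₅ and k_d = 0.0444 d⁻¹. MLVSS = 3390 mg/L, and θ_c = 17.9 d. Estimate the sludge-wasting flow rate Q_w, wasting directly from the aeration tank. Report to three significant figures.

Q_w ≈ 368 m³/d

Rearranging the biomass balance for a CMAS with decay, V = Y·Q·ΔS·θ_c / [X·(1+k_d θ_c)] = 0.646 × 1940 × (1800 − 13.8) × 17.9 / [3390 × (1 + 0.0444 × 17.9)] = 4.01×10^7 / 6084 = 6586 m³.
With mixed-liquor wasting, θ_c = V/Q_w, so Q_w = V/θ_c = 6586/17.9 = 367.9 m³/d.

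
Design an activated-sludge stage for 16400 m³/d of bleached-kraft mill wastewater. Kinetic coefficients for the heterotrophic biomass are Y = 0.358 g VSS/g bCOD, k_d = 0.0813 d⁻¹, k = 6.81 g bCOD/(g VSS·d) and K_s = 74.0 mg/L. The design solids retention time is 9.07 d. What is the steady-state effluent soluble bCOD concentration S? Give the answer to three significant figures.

S ≈ 6.31 mg/L

Effluent substrate depends only on kinetics and SRT: S = K_s(1 + k_d θ_c) / [θ_c(Yk − k_d) − 1] = 74.0 × (1 + 0.0813 × 9.07) / [9.07 × (0.358 × 6.81 − 0.0813) − 1] = 128.6 / 20.38 = 6.310 mg/L.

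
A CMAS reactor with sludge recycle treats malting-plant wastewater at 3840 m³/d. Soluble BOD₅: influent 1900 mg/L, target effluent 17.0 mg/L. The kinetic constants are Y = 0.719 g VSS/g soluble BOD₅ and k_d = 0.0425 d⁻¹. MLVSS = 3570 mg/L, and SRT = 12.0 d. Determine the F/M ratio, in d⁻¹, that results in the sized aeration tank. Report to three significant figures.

F/M ≈ 0.177 d⁻¹

Steady-state biomass mass balance: V·X·(1 + k_d·θ_c) = Y·Q·(S₀ − S)·θ_c, so V = 0.719 × 3840 × (1900 − 17.0) × 12.0 / [3570 × (1 + 0.0425 × 12.0)] = 6.24×10^7 / 5391 = 11573 m³.
Food-to-microorganism ratio F/M = Q S₀ / (V X) = 3840 × 1900 / (11573 × 3570) = 0.1766 d⁻¹.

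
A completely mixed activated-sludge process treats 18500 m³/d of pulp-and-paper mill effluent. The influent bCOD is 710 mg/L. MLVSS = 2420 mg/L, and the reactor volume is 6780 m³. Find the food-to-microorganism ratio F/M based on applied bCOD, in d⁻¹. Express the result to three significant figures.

F/M = applied load / biomass = Q·S₀/(V·X) = 18500 × 710 / (6780 × 2420) = 0.8005 d⁻¹.

F/M ≈ 0.801 d⁻¹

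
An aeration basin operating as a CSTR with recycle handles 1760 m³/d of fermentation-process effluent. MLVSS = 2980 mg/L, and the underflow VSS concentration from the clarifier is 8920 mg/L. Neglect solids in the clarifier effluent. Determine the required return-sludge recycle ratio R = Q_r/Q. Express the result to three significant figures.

R = Q_r/Q = X/(X_r − X) = 2980 / (8920 − 2980) = 0.5017.

R ≈ 0.502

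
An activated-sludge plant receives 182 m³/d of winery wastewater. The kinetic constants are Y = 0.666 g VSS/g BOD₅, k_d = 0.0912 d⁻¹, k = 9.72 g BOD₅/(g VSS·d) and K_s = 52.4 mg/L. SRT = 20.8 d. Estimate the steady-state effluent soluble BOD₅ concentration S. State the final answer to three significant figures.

S ≈ 1.15 mg/L

From the Monod/SRT balance for a CMAS, S = K_s·(1+k_d θ_c)/[θ_c·(Y k − k_d) − 1] = 52.4 × (1 + 0.0912 × 20.8) / [20.8 × (0.666 × 9.72 − 0.0912) − 1] = 151.8 / 131.8 = 1.152 mg/L.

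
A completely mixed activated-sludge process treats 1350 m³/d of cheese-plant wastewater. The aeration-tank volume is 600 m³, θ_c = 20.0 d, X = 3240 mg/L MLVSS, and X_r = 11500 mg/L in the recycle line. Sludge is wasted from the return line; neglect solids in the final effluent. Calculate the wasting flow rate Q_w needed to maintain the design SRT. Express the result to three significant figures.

Q_w ≈ 8.45 m³/d

Wasting from the return line (neglecting effluent solids): Q_w = V·X / (θ_c·X_r) = 600.0 × 3240 / (20.0 × 11500) = 8.452 m³/d.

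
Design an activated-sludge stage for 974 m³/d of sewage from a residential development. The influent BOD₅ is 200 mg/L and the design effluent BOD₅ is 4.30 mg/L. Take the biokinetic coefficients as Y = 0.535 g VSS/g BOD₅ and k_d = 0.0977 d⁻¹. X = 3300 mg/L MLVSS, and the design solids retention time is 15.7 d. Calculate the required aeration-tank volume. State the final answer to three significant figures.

Steady-state biomass mass balance: V·X·(1 + k_d·θ_c) = Y·Q·(S₀ − S)·θ_c, so V = 0.535 × 974 × (200 − 4.30) × 15.7 / [3300 × (1 + 0.0977 × 15.7)] = 1.6×10^6 / 8362 = 191.5 m³.

V ≈ 191 m³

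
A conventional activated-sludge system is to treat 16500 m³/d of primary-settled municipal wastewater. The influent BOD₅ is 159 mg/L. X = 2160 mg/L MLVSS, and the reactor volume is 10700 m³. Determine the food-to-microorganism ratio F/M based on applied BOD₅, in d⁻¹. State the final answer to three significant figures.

F/M = Q·S₀ / (V·X) = 16500 × 159 / (10700 × 2160) = 0.1135 g BOD₅·(g VSS·d)⁻¹.

F/M ≈ 0.114 d⁻¹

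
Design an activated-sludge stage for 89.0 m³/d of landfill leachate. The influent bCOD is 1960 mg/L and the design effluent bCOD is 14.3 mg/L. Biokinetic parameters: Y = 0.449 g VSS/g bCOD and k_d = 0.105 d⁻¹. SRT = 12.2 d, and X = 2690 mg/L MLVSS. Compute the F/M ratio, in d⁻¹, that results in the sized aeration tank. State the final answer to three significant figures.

From the SRT design equation V = Y Q (S₀−S) θ_c / [X (1 + k_d θ_c)] = 0.449 × 89.0 × (1960 − 14.3) × 12.2 / [2690 × (1 + 0.105 × 12.2)] = 9.49×10^5 / 6136 = 154.6 m³.
F/M = Q·S₀ / (V·X) = 89.0 × 1960 / (154.6 × 2690) = 0.4195 g bCOD·(g VSS·d)⁻¹.

F/M ≈ 0.419 d⁻¹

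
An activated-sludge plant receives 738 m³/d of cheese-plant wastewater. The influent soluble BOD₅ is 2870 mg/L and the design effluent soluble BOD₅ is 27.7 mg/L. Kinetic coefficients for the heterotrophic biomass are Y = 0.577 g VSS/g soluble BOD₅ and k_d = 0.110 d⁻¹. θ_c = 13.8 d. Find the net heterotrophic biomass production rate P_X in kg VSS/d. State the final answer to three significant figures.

P_X ≈ 481 kg VSS/d

Observed yield with endogenous decay: Y_obs = Y / (1 + k_d·θ_c) = 0.577 / (1 + 0.110 × 13.8) = 0.577 / 2.518 = 0.2292 g VSS/g soluble BOD₅.
Q·(S₀ − S) = 738 × (2870 − 27.7) × 10⁻³ = 2098 kg/d removed.
So the net sludge growth is P_X = 0.2292 × 2098 = 480.7 kg VSS/d.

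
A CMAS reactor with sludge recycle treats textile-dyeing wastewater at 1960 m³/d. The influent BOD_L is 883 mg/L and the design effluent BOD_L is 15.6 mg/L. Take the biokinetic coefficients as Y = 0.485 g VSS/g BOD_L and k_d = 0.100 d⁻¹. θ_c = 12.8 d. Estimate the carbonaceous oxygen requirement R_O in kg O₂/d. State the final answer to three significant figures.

Y_obs = Y / (1 + k_d θ_c) = 0.485 / (1 + 0.100 × 12.8) = 0.485 / 2.280 = 0.2127.
Q·(S₀ − S) = 1960 × (883 − 15.6) × 10⁻³ = 1700 kg/d removed.
P_X = Y_obs·Q·(S₀ − S) = 0.2127 × 1700 = 361.6 kg VSS/d.
Carbonaceous O₂ demand = substrate oxidised − cell-mass equivalent = 1700 − 1.42 × 361.6 = 1187 kg O₂/d.

R_O ≈ 1190 kg O₂/d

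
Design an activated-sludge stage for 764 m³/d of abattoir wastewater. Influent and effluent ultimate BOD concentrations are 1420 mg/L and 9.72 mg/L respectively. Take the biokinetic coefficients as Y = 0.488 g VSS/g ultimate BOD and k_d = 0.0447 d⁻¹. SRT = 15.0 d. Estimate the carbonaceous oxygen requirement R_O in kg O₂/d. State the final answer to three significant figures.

Observed yield with endogenous decay: Y_obs = Y / (1 + k_d·θ_c) = 0.488 / (1 + 0.0447 × 15.0) = 0.488 / 1.671 = 0.2921 g VSS/g ultimate BOD.
ΔS = 1420 − 9.72 = 1410 mg/L, so the substrate removal rate is 764 × 1410/1000 = 1077 kg ultimate BOD/d.
Net sludge production P_X = 0.2921 × 1077 = 314.8 kg VSS/d.
R_O = Q·(S₀ − S) − 1.42·P_X = 1077 − 1.42 × 314.8 = 630.5 kg O₂/d.

R_O ≈ 631 kg O₂/d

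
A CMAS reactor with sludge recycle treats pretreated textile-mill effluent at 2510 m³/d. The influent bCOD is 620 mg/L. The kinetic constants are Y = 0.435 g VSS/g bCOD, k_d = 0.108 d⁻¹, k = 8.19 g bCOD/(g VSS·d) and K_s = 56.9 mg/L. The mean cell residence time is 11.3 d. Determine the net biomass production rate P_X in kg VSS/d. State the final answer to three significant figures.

From the Monod/SRT balance for a CMAS, S = K_s·(1+k_d θ_c)/[θ_c·(Y k − k_d) − 1] = 56.9 × (1 + 0.108 × 11.3) / [11.3 × (0.435 × 8.19 − 0.108) − 1] = 126.3 / 38.04 = 3.321 mg/L.
Observed yield with endogenous decay: Y_obs = Y / (1 + k_d·θ_c) = 0.435 / (1 + 0.108 × 11.3) = 0.435 / 2.220 = 0.1959 g VSS/g bCOD.
Mass of bCOD removed per day: Q(S₀ − S) = 2510 × 616.7 g/m³ = 1548 kg/d.
P_X = Y_obs · Q(S₀ − S) = 0.1959 × 1548 = 303.2 kg VSS/d.

P_X ≈ 303 kg VSS/d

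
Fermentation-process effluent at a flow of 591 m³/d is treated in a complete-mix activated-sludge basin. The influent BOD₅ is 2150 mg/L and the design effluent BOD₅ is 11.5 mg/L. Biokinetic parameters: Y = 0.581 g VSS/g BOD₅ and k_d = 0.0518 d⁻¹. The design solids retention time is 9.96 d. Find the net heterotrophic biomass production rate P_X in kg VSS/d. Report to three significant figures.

P_X ≈ 484 kg VSS/d

Correct the yield for decay: Y_obs = Y/(1 + k_d θ_c) = 0.581 / (1 + 0.0518 × 9.96) = 0.581 / 1.516 = 0.3833.
Q·(S₀ − S) = 591 × (2150 − 11.5) × 10⁻³ = 1264 kg/d removed.
Net biomass production P_X = Y_obs × Q·(S₀ − S) = 0.3833 × 1264 = 484.4 kg VSS/d.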